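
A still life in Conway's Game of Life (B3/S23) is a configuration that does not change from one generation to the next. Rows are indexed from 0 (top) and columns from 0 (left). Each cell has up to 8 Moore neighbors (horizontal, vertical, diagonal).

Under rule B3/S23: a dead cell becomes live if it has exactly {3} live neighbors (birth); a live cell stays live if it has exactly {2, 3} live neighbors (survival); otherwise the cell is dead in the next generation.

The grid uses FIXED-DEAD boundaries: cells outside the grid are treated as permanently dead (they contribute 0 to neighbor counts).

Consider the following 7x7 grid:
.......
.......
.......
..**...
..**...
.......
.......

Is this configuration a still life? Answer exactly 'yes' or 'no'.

Answer: yes

Derivation:
Compute generation 1 and compare to generation 0 (given above):
Generation 1:
.......
.......
.......
..**...
..**...
.......
.......
The grids are IDENTICAL -> still life.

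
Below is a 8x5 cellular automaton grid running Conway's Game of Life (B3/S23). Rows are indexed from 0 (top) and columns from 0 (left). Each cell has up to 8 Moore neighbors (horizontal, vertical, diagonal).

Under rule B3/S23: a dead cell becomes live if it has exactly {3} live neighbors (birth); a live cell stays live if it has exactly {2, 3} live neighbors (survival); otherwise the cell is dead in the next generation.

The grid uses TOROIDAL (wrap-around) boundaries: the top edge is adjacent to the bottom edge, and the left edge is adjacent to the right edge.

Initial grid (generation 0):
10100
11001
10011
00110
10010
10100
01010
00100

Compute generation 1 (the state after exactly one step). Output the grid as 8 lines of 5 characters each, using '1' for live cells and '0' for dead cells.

Answer: 10111
00100
00000
11100
00010
10110
01010
00110

Derivation:
Simulating step by step:
Generation 0 (given above): 17 live cells
Generation 1: 16 live cells
(generation 1 grid is the final answer)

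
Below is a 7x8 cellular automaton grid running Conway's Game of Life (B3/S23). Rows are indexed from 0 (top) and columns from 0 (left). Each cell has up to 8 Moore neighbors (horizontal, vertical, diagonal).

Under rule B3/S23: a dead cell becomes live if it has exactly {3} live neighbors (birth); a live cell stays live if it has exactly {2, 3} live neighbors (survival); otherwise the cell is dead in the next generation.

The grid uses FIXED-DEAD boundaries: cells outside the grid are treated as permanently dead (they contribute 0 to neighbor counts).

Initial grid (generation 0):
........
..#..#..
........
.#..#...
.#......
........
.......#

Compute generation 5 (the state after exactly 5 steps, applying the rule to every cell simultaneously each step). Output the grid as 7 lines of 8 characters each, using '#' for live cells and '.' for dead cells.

Answer: ........
........
........
........
........
........
........

Derivation:
Simulating step by step:
Generation 0 (given above): 6 live cells
Generation 1: 0 live cells
........
........
........
........
........
........
........
Generation 2: 0 live cells
........
........
........
........
........
........
........
Generation 3: 0 live cells
........
........
........
........
........
........
........
Generation 4: 0 live cells
........
........
........
........
........
........
........
Generation 5: 0 live cells
(generation 5 grid is the final answer)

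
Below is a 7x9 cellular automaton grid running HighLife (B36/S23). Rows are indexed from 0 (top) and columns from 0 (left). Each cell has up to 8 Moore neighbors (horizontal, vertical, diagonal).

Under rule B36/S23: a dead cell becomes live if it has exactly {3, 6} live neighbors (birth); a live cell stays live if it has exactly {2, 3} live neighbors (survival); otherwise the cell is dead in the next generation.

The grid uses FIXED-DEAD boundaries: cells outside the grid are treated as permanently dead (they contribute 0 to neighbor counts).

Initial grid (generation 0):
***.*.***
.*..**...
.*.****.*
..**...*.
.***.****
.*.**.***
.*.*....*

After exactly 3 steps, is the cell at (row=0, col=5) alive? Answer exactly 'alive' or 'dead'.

Simulating step by step:
Generation 0 (given above): 35 live cells
Generation 1: 20 live cells
*****.**.
........*
.*....**.
....*.*..
.*...*...
**.......
...**...*
Generation 2: 20 live cells
.***...*.
*..*.*..*
.....***.
......**.
**...*...
***.*....
.........
Generation 3: 19 live cells
.****....
.*.*.*..*
....**..*
.......*.
*.*..**..
*.*......
.*.......

Cell (0,5) at generation 3: 0 -> dead

Answer: dead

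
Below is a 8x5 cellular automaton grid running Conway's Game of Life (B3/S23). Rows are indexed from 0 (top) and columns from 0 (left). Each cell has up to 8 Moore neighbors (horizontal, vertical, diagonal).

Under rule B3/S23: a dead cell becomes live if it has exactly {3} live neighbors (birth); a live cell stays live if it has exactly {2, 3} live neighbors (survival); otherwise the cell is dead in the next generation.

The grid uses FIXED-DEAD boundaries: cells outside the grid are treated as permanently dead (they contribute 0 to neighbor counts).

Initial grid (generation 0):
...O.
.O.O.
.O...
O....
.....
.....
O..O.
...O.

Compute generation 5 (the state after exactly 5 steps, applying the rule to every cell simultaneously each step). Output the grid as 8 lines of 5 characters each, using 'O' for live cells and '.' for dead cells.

Answer: .....
.....
.....
.....
.....
.....
.....
.....

Derivation:
Simulating step by step:
Generation 0 (given above): 8 live cells
Generation 1: 4 live cells
..O..
.....
OOO..
.....
.....
.....
.....
.....
Generation 2: 3 live cells
.....
..O..
.O...
.O...
.....
.....
.....
.....
Generation 3: 2 live cells
.....
.....
.OO..
.....
.....
.....
.....
.....
Generation 4: 0 live cells
.....
.....
.....
.....
.....
.....
.....
.....
Generation 5: 0 live cells
(generation 5 grid is the final answer)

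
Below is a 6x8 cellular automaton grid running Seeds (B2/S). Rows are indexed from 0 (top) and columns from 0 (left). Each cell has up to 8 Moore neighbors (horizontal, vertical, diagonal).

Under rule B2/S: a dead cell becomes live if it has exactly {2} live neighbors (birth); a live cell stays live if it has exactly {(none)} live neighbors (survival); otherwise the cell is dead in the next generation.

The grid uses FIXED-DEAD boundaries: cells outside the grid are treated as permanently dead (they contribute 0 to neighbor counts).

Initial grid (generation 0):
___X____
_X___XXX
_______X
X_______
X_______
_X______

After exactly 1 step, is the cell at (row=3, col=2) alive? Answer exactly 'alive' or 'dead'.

Simulating step by step:
Generation 0 (given above): 9 live cells
Generation 1: 11 live cells
__X_XX_X
__X_X___
XX___X__
_X______
________
X_______

Cell (3,2) at generation 1: 0 -> dead

Answer: dead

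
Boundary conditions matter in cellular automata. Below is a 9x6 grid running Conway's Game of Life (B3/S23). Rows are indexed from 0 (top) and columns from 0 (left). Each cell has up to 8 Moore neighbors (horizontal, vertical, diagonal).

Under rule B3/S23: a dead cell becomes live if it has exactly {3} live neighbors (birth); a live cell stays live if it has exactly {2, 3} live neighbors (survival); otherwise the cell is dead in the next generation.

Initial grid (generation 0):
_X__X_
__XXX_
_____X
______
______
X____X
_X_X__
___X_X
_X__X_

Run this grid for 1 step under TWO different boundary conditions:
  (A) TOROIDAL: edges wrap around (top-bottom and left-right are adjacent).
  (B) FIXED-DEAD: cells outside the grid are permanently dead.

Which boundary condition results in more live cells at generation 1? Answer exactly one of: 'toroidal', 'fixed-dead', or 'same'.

Under TOROIDAL boundary, generation 1:
_X__XX
__XXXX
___XX_
______
______
X_____
__X__X
X__X__
X_XXXX
Population = 19

Under FIXED-DEAD boundary, generation 1:
__X_X_
__XXXX
___XX_
______
______
______
__X___
___X__
____X_
Population = 11

Comparison: toroidal=19, fixed-dead=11 -> toroidal

Answer: toroidal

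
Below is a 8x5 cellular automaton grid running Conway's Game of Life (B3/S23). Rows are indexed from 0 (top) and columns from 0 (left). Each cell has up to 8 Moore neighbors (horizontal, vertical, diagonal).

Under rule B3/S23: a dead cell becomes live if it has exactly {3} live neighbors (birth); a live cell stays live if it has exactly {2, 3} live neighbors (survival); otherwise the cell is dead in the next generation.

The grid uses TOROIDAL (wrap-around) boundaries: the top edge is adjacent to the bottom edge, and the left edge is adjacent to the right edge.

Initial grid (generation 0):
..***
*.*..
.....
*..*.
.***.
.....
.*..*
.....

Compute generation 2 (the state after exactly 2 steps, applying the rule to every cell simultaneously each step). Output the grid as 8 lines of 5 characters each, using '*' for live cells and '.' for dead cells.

Answer: .....
....*
.*..*
.*...
.....
**.*.
..**.
*.*.*

Derivation:
Simulating step by step:
Generation 0 (given above): 12 live cells
Generation 1: 22 live cells
.****
.**.*
.*..*
.*.**
.****
**.*.
.....
*.*.*
Generation 2: 12 live cells
(generation 2 grid is the final answer)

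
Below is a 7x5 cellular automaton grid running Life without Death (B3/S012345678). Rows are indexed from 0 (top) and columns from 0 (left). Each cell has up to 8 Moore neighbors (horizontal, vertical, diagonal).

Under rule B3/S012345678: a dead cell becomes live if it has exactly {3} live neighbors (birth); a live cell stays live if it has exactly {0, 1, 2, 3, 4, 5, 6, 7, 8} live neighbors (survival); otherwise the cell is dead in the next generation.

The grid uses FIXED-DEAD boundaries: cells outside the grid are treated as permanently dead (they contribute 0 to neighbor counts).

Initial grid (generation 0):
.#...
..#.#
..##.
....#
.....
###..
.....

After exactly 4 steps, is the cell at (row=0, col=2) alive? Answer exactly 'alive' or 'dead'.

Answer: alive

Derivation:
Simulating step by step:
Generation 0 (given above): 9 live cells
Generation 1: 14 live cells
.#...
.##.#
..###
...##
.#...
###..
.#...
Generation 2: 20 live cells
.##..
.##.#
.####
...##
##.#.
###..
###..
Generation 3: 25 live cells
.###.
###.#
.####
#..##
##.##
####.
###..
Generation 4: 28 live cells
####.
###.#
.####
#..##
##.##
#####
####.

Cell (0,2) at generation 4: 1 -> alive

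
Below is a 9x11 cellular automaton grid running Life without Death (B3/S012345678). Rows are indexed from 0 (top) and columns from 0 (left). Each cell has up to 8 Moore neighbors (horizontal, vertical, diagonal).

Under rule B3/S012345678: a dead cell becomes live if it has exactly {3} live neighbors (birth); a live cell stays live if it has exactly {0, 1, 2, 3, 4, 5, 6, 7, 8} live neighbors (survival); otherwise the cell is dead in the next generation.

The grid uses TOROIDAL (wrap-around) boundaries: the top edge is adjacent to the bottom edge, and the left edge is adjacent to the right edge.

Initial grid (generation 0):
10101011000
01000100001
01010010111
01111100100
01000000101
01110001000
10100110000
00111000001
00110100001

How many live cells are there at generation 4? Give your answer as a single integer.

Simulating step by step:
Generation 0 (given above): 39 live cells
Generation 1: 52 live cells
10101011001
01011100101
01010011111
01111100101
01000001111
01110011000
10100110000
10111010001
10110110001
Generation 2: 59 live cells
10101011001
01011100101
01010011111
01111100101
01000101111
01110111011
10100110001
10111011001
10110110011
Generation 3: 62 live cells
10101011101
01011100101
01010011111
01111100101
01000101111
01110111011
10100110101
10111011001
10110110111
Generation 4: 62 live cells
10101011101
01011100101
01010011111
01111100101
01000101111
01110111011
10100110101
10111011001
10110110111
Population at generation 4: 62

Answer: 62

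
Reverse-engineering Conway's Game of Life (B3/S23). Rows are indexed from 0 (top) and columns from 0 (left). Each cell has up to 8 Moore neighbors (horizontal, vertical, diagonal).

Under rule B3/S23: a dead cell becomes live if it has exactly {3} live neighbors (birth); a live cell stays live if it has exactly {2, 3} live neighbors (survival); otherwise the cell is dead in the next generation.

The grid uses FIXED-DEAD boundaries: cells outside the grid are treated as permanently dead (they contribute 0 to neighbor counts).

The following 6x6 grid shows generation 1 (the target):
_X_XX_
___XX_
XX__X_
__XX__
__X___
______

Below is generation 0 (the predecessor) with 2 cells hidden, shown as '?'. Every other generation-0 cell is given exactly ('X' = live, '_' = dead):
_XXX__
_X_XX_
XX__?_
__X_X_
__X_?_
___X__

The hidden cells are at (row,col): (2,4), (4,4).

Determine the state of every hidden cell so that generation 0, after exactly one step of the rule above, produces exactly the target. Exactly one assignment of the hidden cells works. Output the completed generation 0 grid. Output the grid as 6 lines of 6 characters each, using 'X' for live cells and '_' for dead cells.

Hidden generation-0 cells (in order): (2,4), (4,4).
A hidden cell only influences target cells in its own 3x3 neighborhood. Try each of the 2^2 = 4 assignments, step the completed generation 0 forward once under B3/S23, and compare with the target:
  (2,4)=_ (4,4)=_ -> step reproduces the target at every cell -> ACCEPT
  (2,4)=_ (4,4)=X -> step gives (3,3)='_' but target has 'X' -> reject
  (2,4)=X (4,4)=_ -> step gives (1,3)='_' but target has 'X' -> reject
  (2,4)=X (4,4)=X -> step gives (1,3)='_' but target has 'X' -> reject
Unique solution: (2,4)=dead, (4,4)=dead.
Check: live-neighbor counts of every cell in the completed generation 0:
224331
446321
234432
242301
022421
012110
Applying B3/S23 to generation 0 with these counts gives:
_X_XX_
___XX_
XX__X_
__XX__
__X___
______
which matches the target exactly.

Answer: _XXX__
_X_XX_
XX____
__X_X_
__X___
___X__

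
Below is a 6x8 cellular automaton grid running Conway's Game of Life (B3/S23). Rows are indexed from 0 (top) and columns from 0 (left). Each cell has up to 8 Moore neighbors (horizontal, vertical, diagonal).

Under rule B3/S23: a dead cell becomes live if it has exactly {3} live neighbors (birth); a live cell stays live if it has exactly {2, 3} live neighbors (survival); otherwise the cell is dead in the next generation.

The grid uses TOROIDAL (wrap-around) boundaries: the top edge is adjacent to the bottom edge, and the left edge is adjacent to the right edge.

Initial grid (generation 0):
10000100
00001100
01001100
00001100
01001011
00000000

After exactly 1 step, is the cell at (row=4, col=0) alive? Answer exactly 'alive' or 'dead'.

Answer: dead

Derivation:
Simulating step by step:
Generation 0 (given above): 13 live cells
Generation 1: 13 live cells
00001100
00000010
00010010
10010000
00001010
10000111

Cell (4,0) at generation 1: 0 -> dead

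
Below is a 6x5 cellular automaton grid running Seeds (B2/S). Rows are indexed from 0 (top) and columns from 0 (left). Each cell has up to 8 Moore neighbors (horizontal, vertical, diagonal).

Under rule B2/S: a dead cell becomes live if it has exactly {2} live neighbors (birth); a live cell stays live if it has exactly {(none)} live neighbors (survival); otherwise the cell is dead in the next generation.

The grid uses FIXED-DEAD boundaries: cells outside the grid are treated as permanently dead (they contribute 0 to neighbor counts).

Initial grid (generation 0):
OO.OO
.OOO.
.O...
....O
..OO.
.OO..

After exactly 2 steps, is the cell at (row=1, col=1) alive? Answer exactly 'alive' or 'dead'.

Simulating step by step:
Generation 0 (given above): 13 live cells
Generation 1: 4 live cells
.....
.....
O...O
.O...
....O
.....
Generation 2: 4 live cells
.....
.....
.O...
O..OO
.....
.....

Cell (1,1) at generation 2: 0 -> dead

Answer: dead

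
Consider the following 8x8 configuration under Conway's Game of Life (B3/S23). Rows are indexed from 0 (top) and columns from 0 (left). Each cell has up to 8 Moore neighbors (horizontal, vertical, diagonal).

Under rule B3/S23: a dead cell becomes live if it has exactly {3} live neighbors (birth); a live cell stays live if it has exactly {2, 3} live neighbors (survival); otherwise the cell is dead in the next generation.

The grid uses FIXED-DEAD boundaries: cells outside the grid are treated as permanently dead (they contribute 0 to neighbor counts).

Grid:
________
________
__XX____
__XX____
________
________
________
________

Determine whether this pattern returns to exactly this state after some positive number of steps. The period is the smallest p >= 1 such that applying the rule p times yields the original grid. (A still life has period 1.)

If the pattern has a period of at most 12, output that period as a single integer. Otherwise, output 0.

Simulating and comparing each generation to the original:
Gen 0 (original, given above): 4 live cells
Gen 1: 4 live cells, MATCHES original -> period = 1

Answer: 1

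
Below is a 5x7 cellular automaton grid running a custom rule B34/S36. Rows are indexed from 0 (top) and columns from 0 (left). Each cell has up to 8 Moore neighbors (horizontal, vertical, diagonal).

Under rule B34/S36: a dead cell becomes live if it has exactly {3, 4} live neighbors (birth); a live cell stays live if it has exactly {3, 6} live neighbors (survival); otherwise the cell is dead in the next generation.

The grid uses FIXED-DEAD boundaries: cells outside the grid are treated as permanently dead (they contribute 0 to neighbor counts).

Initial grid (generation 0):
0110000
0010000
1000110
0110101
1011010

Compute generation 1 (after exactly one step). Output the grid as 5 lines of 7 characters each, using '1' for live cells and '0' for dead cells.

Simulating step by step:
Generation 0 (given above): 14 live cells
Generation 1: 12 live cells
(generation 1 grid is the final answer)

Answer: 0000000
0101000
0111010
1010000
0111100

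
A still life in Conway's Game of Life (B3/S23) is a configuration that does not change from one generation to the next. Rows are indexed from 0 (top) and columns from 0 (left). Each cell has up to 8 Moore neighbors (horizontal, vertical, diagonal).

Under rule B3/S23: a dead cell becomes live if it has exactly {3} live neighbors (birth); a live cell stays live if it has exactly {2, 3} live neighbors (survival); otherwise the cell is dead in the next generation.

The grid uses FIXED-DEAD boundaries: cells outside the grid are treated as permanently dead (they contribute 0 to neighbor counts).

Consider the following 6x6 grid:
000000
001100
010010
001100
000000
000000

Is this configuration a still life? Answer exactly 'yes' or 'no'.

Answer: yes

Derivation:
Compute generation 1 and compare to generation 0 (given above):
Generation 1:
000000
001100
010010
001100
000000
000000
The grids are IDENTICAL -> still life.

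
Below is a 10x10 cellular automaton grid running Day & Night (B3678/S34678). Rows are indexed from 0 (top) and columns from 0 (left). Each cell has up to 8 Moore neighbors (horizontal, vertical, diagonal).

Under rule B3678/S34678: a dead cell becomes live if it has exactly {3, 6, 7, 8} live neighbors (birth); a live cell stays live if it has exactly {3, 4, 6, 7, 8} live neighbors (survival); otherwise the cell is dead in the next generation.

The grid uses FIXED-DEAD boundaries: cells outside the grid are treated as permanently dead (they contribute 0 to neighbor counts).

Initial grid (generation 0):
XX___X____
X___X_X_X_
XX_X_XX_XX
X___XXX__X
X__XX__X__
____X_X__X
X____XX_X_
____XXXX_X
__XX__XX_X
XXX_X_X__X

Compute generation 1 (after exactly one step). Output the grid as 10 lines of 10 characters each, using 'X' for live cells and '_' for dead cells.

Simulating step by step:
Generation 0 (given above): 46 live cells
Generation 1: 37 live cells
(generation 1 grid is the final answer)

Answer: __________
X_X_X_X__X
XX___XX_XX
X_X___X___
___XXX__X_
___XX_X_X_
_____X__XX
___XX_X___
__XX_X_X__
_XX__X_XX_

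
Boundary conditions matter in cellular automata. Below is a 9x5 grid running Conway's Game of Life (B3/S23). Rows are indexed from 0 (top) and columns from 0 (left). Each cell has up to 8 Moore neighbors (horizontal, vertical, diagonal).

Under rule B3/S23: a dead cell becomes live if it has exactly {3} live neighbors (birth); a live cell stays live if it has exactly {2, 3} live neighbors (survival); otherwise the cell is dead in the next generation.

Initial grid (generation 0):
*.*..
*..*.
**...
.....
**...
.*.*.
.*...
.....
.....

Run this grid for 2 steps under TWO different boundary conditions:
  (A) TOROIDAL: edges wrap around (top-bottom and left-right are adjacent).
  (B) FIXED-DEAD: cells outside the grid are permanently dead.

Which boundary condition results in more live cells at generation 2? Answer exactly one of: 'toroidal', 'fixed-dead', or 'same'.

Under TOROIDAL boundary, generation 2:
**...
..**.
**..*
..*.*
***..
*....
.....
.....
.....
Population = 13

Under FIXED-DEAD boundary, generation 2:
.*...
*.*..
**...
..*..
***..
*....
.....
.....
.....
Population = 10

Comparison: toroidal=13, fixed-dead=10 -> toroidal

Answer: toroidal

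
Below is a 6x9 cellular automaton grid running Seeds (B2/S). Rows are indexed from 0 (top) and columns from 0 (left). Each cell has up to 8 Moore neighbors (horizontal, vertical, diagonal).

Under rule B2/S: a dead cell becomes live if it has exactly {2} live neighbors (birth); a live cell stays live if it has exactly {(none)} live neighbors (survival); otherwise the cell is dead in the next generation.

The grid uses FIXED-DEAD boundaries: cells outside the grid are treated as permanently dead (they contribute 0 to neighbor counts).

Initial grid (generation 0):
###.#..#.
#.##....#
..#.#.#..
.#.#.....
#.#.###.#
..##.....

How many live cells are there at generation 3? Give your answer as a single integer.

Answer: 10

Derivation:
Simulating step by step:
Generation 0 (given above): 22 live cells
Generation 1: 9 live cells
........#
......#..
#....#.#.
#........
.......#.
......##.
Generation 2: 9 live cells
.......#.
.....#..#
.#.......
.#.....##
........#
........#
Generation 3: 10 live cells
......#.#
......##.
#.#...#..
#.#......
.........
.......#.
Population at generation 3: 10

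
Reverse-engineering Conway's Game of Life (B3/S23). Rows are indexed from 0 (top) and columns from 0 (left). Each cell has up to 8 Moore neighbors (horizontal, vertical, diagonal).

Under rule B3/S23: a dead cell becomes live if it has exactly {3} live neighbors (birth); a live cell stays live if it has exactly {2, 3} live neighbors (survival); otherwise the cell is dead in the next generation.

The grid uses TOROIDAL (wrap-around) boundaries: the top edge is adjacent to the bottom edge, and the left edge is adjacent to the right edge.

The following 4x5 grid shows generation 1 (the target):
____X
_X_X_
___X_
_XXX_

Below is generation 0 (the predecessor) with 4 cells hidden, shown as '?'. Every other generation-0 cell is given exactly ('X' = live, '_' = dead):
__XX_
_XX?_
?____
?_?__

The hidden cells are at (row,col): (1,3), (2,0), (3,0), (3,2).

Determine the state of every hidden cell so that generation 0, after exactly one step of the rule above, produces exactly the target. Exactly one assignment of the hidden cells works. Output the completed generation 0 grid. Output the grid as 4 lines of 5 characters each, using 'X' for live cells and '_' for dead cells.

Answer: __XX_
_XXX_
_____
X_X__

Derivation:
Hidden generation-0 cells (in order): (1,3), (2,0), (3,0), (3,2).
A hidden cell only influences target cells in its own 3x3 neighborhood. Try each of the 2^4 = 16 assignments, step the completed generation 0 forward once under B3/S23, and compare with the target:
  (1,3)=_ (2,0)=_ (3,0)=_ (3,2)=_ -> step gives (0,1)='X' but target has '_' -> reject
  (1,3)=_ (2,0)=_ (3,0)=_ (3,2)=X -> step gives (0,3)='X' but target has '_' -> reject
  (1,3)=_ (2,0)=_ (3,0)=X (3,2)=_ -> step gives (0,2)='X' but target has '_' -> reject
  (1,3)=_ (2,0)=_ (3,0)=X (3,2)=X -> step gives (0,3)='X' but target has '_' -> reject
  (1,3)=_ (2,0)=X (3,0)=_ (3,2)=_ -> step gives (0,1)='X' but target has '_' -> reject
  (1,3)=_ (2,0)=X (3,0)=_ (3,2)=X -> step gives (0,3)='X' but target has '_' -> reject
  (1,3)=_ (2,0)=X (3,0)=X (3,2)=_ -> step gives (0,2)='X' but target has '_' -> reject
  (1,3)=_ (2,0)=X (3,0)=X (3,2)=X -> step gives (0,3)='X' but target has '_' -> reject
  (1,3)=X (2,0)=_ (3,0)=_ (3,2)=_ -> step gives (0,1)='X' but target has '_' -> reject
  (1,3)=X (2,0)=_ (3,0)=_ (3,2)=X -> step gives (0,4)='_' but target has 'X' -> reject
  (1,3)=X (2,0)=_ (3,0)=X (3,2)=_ -> step gives (0,3)='X' but target has '_' -> reject
  (1,3)=X (2,0)=_ (3,0)=X (3,2)=X -> step reproduces the target at every cell -> ACCEPT
  (1,3)=X (2,0)=X (3,0)=_ (3,2)=_ -> step gives (0,1)='X' but target has '_' -> reject
  (1,3)=X (2,0)=X (3,0)=_ (3,2)=X -> step gives (0,4)='_' but target has 'X' -> reject
  (1,3)=X (2,0)=X (3,0)=X (3,2)=_ -> step gives (0,3)='X' but target has '_' -> reject
  (1,3)=X (2,0)=X (3,0)=X (3,2)=X -> step gives (1,4)='X' but target has '_' -> reject
Unique solution: (1,3)=live, (2,0)=dead, (3,0)=live, (3,2)=live.
Check: live-neighbor counts of every cell in the completed generation 0:
25543
12432
24432
03232
Applying B3/S23 to generation 0 with these counts gives:
____X
_X_X_
___X_
_XXX_
which matches the target exactly.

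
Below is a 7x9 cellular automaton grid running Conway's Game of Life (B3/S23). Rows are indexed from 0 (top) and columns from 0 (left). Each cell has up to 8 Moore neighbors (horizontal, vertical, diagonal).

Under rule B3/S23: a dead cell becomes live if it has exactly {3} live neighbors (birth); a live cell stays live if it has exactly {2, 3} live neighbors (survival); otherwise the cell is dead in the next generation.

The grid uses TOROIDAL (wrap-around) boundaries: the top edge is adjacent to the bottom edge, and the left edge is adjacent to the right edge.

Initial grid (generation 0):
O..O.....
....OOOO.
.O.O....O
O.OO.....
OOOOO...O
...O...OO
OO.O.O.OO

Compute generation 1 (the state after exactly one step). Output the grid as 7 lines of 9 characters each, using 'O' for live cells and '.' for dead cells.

Simulating step by step:
Generation 0 (given above): 27 live cells
Generation 1: 26 live cells
(generation 1 grid is the final answer)

Answer: OOOO.....
O.OOOOOOO
OO.O.OOOO
.........
....O..O.
......O..
.O.O..OO.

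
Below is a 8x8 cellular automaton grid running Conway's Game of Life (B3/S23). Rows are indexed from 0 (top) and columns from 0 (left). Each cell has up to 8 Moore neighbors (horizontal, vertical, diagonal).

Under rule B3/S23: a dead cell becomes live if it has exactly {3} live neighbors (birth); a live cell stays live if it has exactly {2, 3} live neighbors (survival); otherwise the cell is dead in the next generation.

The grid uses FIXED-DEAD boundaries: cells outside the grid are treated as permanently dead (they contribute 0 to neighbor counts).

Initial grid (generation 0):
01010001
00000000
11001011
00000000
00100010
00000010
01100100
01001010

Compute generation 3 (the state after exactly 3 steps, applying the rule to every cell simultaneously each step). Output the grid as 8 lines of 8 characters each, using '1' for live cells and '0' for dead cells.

Simulating step by step:
Generation 0 (given above): 17 live cells
Generation 1: 20 live cells
00000000
11100011
00000000
01000111
00000000
01100110
01100110
01100100
Generation 2: 20 live cells
01000000
01000000
10100100
00000010
01100001
01100110
10011000
01100110
Generation 3: 22 live cells
(generation 3 grid is the final answer)

Answer: 00000000
11100000
01000000
00100010
01100101
10001110
10011000
01111100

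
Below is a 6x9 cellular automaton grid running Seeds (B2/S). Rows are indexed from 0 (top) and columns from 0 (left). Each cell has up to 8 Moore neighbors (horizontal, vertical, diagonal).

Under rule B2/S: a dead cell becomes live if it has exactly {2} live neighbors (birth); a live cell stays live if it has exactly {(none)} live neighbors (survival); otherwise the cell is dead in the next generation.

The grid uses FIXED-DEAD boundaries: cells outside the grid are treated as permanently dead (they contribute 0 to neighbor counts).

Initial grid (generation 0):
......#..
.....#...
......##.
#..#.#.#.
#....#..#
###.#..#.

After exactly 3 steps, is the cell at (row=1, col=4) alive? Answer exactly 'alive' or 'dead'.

Simulating step by step:
Generation 0 (given above): 16 live cells
Generation 1: 7 live cells
.....#...
.........
........#
.#.......
.........
...#.##.#
Generation 2: 7 live cells
.........
.........
.........
.........
..#.####.
....#..#.
Generation 3: 5 live cells
.........
.........
.........
...##..#.
........#
........#

Cell (1,4) at generation 3: 0 -> dead

Answer: dead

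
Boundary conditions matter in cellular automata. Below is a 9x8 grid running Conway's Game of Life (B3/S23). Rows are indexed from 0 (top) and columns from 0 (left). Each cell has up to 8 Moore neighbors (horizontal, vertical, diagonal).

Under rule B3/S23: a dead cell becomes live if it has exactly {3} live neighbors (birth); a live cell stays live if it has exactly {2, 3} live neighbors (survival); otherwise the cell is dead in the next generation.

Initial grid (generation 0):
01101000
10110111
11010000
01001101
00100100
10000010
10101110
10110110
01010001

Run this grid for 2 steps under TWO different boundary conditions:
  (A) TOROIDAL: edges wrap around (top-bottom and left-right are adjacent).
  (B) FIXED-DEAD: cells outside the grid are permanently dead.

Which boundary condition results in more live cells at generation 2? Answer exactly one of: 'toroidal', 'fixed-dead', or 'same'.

Under TOROIDAL boundary, generation 2:
00001000
00000110
00110001
01010011
11000001
00100010
01001101
11000110
00001111
Population = 27

Under FIXED-DEAD boundary, generation 2:
01001010
10110001
10110001
11010010
11000000
01100010
01001111
10101111
00000000
Population = 31

Comparison: toroidal=27, fixed-dead=31 -> fixed-dead

Answer: fixed-dead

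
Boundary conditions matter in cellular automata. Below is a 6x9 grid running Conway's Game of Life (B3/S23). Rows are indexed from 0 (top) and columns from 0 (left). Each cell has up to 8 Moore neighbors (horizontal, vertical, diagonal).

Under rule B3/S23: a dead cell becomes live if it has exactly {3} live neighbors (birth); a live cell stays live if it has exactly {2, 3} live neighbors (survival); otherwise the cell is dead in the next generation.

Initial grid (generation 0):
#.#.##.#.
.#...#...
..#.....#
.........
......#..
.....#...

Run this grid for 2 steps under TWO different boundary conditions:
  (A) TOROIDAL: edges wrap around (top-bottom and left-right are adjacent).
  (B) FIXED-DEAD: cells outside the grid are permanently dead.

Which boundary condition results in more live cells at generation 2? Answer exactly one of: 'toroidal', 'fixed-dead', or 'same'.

Answer: toroidal

Derivation:
Under TOROIDAL boundary, generation 2:
.#.......
####..#..
######...
.........
.........
....##...
Population = 14

Under FIXED-DEAD boundary, generation 2:
.#....#..
.###..#..
..####...
.........
.........
.........
Population = 10

Comparison: toroidal=14, fixed-dead=10 -> toroidal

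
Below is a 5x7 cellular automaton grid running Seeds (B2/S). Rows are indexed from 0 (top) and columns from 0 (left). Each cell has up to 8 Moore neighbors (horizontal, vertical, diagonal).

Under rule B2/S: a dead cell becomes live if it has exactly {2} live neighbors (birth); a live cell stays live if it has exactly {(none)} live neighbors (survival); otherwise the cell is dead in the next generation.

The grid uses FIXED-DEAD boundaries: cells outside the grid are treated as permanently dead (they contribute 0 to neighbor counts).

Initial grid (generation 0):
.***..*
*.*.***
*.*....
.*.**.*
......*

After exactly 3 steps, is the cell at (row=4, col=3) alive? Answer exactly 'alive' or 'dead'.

Answer: alive

Derivation:
Simulating step by step:
Generation 0 (given above): 16 live cells
Generation 1: 5 live cells
*......
.......
.......
*......
..***..
Generation 2: 4 live cells
.......
.......
.......
.**.*..
.*.....
Generation 3: 7 live cells
.......
.......
.***...
*..*...
*..*...

Cell (4,3) at generation 3: 1 -> alive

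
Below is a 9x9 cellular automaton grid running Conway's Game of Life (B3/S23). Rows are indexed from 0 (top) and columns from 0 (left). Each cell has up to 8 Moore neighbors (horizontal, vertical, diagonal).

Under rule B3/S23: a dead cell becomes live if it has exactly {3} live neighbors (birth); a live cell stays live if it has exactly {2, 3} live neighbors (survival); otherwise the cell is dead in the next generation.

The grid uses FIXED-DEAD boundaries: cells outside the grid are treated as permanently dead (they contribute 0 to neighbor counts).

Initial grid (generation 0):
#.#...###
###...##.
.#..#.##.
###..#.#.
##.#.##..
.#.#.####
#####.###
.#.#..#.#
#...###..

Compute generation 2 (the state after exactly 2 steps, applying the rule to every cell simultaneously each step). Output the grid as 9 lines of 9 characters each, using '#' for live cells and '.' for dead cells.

Simulating step by step:
Generation 0 (given above): 46 live cells
Generation 1: 20 live cells
#.#...#.#
#.##.....
...#....#
...#...#.
...#....#
........#
#........
........#
....####.
Generation 2: 20 live cells
(generation 2 grid is the final answer)

Answer: ..##.....
..##...#.
...##....
..###..##
.......##
.........
.........
.....###.
.....###.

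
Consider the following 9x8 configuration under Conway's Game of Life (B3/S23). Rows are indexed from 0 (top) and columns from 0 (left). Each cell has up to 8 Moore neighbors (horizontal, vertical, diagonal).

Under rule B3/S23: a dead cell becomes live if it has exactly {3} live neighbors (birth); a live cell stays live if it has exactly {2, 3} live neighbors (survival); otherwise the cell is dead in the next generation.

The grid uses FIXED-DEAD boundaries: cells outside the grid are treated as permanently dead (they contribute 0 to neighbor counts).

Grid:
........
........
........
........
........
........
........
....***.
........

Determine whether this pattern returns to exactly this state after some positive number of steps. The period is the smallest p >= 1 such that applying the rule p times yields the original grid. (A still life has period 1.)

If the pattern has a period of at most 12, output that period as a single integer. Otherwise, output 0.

Simulating and comparing each generation to the original:
Gen 0 (original, given above): 3 live cells
Gen 1: 3 live cells, differs from original
Gen 2: 3 live cells, MATCHES original -> period = 2

Answer: 2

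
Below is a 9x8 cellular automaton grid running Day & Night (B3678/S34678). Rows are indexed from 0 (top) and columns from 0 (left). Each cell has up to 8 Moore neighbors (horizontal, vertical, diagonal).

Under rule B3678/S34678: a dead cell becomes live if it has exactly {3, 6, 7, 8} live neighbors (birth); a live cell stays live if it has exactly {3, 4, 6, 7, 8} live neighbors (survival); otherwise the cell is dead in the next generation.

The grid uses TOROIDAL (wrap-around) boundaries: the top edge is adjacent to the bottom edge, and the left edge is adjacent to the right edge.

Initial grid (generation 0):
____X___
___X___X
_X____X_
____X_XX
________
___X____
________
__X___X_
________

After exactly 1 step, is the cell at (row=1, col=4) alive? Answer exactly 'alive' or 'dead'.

Simulating step by step:
Generation 0 (given above): 11 live cells
Generation 1: 4 live cells
________
________
X____XX_
_____X__
________
________
________
________
________

Cell (1,4) at generation 1: 0 -> dead

Answer: dead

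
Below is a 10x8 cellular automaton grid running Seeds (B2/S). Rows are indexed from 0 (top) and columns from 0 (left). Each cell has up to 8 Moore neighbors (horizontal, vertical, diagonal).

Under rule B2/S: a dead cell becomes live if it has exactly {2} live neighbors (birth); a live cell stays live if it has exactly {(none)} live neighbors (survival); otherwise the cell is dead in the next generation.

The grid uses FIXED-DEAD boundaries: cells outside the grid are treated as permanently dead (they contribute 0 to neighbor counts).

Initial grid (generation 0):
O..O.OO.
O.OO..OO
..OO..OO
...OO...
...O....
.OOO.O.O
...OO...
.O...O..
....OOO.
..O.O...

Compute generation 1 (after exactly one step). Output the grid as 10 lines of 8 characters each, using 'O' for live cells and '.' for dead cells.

Answer: ........
........
........
.....OOO
.O...OO.
......O.
O.......
..O.....
.OO.....
......O.

Derivation:
Simulating step by step:
Generation 0 (given above): 30 live cells
Generation 1: 12 live cells
(generation 1 grid is the final answer)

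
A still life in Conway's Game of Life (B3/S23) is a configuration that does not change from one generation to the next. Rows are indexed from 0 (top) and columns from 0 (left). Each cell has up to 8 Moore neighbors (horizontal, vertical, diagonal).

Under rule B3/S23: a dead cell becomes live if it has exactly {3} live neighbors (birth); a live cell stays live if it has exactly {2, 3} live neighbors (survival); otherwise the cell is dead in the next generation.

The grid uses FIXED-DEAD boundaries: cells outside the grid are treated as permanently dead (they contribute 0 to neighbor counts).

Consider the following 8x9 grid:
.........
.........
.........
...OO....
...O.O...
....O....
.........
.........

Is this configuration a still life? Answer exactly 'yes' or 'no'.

Answer: yes

Derivation:
Compute generation 1 and compare to generation 0 (given above):
Generation 1:
.........
.........
.........
...OO....
...O.O...
....O....
.........
.........
The grids are IDENTICAL -> still life.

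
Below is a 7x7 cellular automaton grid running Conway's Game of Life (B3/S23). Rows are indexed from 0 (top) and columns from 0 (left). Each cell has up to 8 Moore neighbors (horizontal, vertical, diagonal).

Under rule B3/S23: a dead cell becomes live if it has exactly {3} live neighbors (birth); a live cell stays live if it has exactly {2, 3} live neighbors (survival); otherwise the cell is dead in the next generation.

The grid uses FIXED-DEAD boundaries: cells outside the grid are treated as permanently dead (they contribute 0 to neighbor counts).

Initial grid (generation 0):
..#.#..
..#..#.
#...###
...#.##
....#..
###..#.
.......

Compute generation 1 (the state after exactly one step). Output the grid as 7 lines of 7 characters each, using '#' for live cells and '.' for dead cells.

Answer: ...#...
.#....#
...#...
...#..#
.####.#
.#.....
.#.....

Derivation:
Simulating step by step:
Generation 0 (given above): 16 live cells
Generation 1: 13 live cells
(generation 1 grid is the final answer)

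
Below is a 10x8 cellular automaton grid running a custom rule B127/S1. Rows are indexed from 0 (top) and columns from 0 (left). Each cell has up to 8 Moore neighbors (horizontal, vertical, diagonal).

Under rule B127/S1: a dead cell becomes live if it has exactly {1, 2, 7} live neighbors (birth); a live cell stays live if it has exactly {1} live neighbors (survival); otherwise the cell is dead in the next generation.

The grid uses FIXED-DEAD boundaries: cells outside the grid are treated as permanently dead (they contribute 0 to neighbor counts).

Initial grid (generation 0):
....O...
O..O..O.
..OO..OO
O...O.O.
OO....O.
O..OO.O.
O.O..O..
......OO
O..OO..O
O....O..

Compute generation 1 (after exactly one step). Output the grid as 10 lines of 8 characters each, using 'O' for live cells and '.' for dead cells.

Answer: OOOOOOOO
.O......
O.......
....O...
..O.....
.......O
O.O.....
O.O.....
OOOO....
OOOO.OOO

Derivation:
Simulating step by step:
Generation 0 (given above): 29 live cells
Generation 1: 28 live cells
(generation 1 grid is the final answer)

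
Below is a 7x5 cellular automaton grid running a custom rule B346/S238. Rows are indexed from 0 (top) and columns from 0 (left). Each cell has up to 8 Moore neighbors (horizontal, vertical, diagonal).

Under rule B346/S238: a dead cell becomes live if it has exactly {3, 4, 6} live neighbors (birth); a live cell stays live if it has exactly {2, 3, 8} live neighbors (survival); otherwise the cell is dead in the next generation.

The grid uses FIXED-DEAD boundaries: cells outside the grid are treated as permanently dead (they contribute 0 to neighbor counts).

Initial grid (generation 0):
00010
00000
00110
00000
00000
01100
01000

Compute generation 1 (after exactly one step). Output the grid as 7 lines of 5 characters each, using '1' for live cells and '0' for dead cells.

Answer: 00000
00110
00000
00000
00000
01100
01100

Derivation:
Simulating step by step:
Generation 0 (given above): 6 live cells
Generation 1: 6 live cells
(generation 1 grid is the final answer)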